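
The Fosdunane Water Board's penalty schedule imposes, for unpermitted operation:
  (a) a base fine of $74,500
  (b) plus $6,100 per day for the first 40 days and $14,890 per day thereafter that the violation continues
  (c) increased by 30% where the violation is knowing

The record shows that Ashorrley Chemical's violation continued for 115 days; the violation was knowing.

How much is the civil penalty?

Civil penalty: $1,865,825

First 40 days: 40 × $6,100 = $244,000
Remaining days: (115 − 40) × $14,890 = $1,116,750
Per-day component: $244,000 + $1,116,750 = $1,360,750
Base plus per-day: $74,500 + $1,360,750 = $1,435,250
Enhancement: 30% of $1,435,250 = $430,575
Enhanced fine: $1,435,250 + $430,575 = $1,865,825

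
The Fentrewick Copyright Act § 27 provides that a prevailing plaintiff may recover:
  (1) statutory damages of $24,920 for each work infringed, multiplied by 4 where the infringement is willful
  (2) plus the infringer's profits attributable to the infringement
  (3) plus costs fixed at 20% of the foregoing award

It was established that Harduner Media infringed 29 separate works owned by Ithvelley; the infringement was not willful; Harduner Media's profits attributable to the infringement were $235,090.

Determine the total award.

Statutory damages: 29 × $24,920 = $722,680
Infringement not willful: no ×4 enhancement.
Combined award: $722,680 + $235,090 = $957,770
Costs: 20% of $957,770 = $191,554
Award plus costs: $957,770 + $191,554 = $1,149,324

$1,149,324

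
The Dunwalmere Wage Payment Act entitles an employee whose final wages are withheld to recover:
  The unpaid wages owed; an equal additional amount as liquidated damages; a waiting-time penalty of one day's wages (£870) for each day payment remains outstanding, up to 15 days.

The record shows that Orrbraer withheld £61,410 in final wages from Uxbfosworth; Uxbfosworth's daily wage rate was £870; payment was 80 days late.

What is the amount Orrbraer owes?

£135,870

Liquidated damages (equal amount): £61,410
Penalty days: min(80, 15) = 15
Waiting-time penalty: 15 × £870 = £13,050
Total award: £61,410 + £61,410 + £13,050 = £135,870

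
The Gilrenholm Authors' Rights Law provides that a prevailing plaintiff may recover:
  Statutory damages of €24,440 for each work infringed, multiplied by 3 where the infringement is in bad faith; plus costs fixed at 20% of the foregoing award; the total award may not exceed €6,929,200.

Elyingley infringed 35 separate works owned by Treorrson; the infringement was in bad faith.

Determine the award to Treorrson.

€3,079,440

Statutory damages: 35 × €24,440 = €855,400
Trebled: 3 × €855,400 = €2,566,200
Costs: 20% of €2,566,200 = €513,240
Award plus costs: €2,566,200 + €513,240 = €3,079,440
Cap at €6,929,200: €3,079,440 is within the cap, no reduction.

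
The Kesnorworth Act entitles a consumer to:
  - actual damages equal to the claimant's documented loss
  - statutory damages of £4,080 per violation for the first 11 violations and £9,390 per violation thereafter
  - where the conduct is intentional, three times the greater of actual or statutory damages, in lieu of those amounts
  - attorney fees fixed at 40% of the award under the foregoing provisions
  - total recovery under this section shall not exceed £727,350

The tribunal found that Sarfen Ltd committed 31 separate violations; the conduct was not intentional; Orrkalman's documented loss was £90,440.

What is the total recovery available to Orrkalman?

£452,368

First 11 violations: 11 × £4,080 = £44,880
Remaining violations: (31 − 11) × £9,390 = £187,800
Statutory damages: £44,880 + £187,800 = £232,680
Conduct not intentional: the in-lieu enhancement does not apply.
Actual plus statutory damages: £90,440 + £232,680 = £323,120
Attorney fees: 40% of £323,120 = £129,248
Total before cap: £323,120 + £129,248 = £452,368
Cap at £727,350: £452,368 is within the cap, no reduction.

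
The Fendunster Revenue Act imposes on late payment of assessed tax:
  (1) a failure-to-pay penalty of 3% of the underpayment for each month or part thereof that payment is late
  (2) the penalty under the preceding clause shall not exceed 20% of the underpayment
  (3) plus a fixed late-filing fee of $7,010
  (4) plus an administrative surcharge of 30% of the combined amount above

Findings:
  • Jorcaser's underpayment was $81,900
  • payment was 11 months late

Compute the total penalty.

$30,407

Accrued rate: 3% × 11 = 33%, capped at 20% → 20%
Failure-to-pay penalty: 20% of $81,900 = $16,380
Penalty before surcharge: $16,380 + $7,010 = $23,390
Administrative surcharge: 30% of $23,390 = $7,017
Total penalty: $23,390 + $7,017 = $30,407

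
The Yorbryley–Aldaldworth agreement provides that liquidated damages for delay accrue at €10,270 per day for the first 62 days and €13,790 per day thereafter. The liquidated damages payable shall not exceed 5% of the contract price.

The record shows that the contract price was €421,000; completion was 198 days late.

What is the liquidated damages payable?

First 62 days: 62 × €10,270 = €636,740
Remaining days: (198 − 62) × €13,790 = €1,875,440
Accrued per-day damages: €636,740 + €1,875,440 = €2,512,180
Cap: 5% of €421,000 = €21,050
Cap at €21,050: €2,512,180 exceeds the cap → €21,050

€21,050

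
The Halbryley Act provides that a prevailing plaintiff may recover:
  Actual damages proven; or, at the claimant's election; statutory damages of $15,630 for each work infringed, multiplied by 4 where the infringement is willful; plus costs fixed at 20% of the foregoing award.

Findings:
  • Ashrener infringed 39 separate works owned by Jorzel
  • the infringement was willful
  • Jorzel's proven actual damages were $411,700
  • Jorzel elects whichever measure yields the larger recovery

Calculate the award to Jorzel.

$2,925,936

Statutory damages: 39 × $15,630 = $609,570
Multiplied by 4: 4 × $609,570 = $2,438,280
Greater of actual damages ($411,700) or enhanced statutory damages ($2,438,280): $2,438,280
Costs: 20% of $2,438,280 = $487,656
Award plus costs: $2,438,280 + $487,656 = $2,925,936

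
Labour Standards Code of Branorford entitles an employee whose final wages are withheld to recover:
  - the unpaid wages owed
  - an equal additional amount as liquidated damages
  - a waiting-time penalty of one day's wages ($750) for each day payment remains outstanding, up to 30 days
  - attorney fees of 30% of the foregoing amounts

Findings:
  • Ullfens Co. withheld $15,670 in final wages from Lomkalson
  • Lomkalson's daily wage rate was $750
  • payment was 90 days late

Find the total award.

Liquidated damages (equal amount): $15,670
Penalty days: min(90, 30) = 30
Waiting-time penalty: 30 × $750 = $22,500
Subtotal: $15,670 + $15,670 + $22,500 = $53,840
Attorney fees: 30% of $53,840 = $16,152
Total award: $53,840 + $16,152 = $69,992

Total award: $69,992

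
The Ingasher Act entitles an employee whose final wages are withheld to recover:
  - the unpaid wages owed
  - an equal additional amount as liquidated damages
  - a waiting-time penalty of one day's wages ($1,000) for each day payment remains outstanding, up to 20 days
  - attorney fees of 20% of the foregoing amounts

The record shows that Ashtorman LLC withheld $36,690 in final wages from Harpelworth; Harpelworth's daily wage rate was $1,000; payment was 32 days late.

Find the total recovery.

$112,056

Liquidated damages (equal amount): $36,690
Penalty days: min(32, 20) = 20
Waiting-time penalty: 20 × $1,000 = $20,000
Subtotal: $36,690 + $36,690 + $20,000 = $93,380
Attorney fees: 20% of $93,380 = $18,676
Total award: $93,380 + $18,676 = $112,056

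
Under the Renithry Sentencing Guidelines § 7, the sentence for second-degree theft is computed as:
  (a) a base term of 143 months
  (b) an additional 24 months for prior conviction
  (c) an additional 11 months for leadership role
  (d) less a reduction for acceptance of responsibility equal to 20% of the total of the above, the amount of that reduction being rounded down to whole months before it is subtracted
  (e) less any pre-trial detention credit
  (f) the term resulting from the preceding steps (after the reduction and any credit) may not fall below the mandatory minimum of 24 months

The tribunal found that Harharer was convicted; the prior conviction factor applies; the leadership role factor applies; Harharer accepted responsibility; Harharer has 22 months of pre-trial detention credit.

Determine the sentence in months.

Prior conviction enhancement: +24 months
Leadership role enhancement: +11 months
Adjusted term: 143 months + 24 months + 11 months = 178 months
Acceptance of responsibility reduction: 20% of 178 months = 35 months (rounded down)
After reduction: 178 − 35 = 143 months
Less pre-trial detention credit: 143 months − 22 months = 121 months
Minimum 24 months: 121 months meets the minimum, no increase.

Sentence: 121 months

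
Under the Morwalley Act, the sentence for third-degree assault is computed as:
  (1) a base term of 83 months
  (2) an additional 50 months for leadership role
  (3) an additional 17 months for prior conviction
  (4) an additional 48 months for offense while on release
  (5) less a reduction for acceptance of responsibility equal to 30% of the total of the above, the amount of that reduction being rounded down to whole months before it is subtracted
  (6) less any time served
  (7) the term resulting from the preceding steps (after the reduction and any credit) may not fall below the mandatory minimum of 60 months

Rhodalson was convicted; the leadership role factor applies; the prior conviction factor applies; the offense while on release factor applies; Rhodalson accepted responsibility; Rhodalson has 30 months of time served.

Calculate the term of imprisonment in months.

Leadership role enhancement: +50 months
Prior conviction enhancement: +17 months
Offense while on release enhancement: +48 months
Adjusted term: 83 months + 50 months + 17 months + 48 months = 198 months
Acceptance of responsibility reduction: 30% of 198 months = 59 months (rounded down)
After reduction: 198 − 59 = 139 months
Less time served: 139 months − 30 months = 109 months
Minimum 60 months: 109 months meets the minimum, no increase.

109 months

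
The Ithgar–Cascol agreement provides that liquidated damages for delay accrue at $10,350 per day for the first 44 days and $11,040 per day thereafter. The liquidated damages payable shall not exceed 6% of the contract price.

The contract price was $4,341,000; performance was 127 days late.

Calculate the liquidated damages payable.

$260,460

First 44 days: 44 × $10,350 = $455,400
Remaining days: (127 − 44) × $11,040 = $916,320
Accrued per-day damages: $455,400 + $916,320 = $1,371,720
Cap: 6% of $4,341,000 = $260,460
Cap at $260,460: $1,371,720 exceeds the cap → $260,460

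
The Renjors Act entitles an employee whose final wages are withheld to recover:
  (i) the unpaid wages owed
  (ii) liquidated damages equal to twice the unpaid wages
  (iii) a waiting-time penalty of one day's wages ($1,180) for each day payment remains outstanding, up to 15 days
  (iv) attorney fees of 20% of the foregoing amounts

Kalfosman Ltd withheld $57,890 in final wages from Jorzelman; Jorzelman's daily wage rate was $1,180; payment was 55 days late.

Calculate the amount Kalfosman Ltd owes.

Doubled: 2 × $57,890 = $115,780
Penalty days: min(55, 15) = 15
Waiting-time penalty: 15 × $1,180 = $17,700
Subtotal: $57,890 + $115,780 + $17,700 = $191,370
Attorney fees: 20% of $191,370 = $38,274
Total award: $191,370 + $38,274 = $229,644

Total award: $229,644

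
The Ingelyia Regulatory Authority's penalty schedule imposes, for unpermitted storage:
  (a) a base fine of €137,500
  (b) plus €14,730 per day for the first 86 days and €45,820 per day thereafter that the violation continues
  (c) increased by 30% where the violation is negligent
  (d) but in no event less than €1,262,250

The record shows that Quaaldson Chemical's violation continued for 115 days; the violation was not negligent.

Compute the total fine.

Civil penalty: €2,733,060

First 86 days: 86 × €14,730 = €1,266,780
Remaining days: (115 − 86) × €45,820 = €1,328,780
Per-day component: €1,266,780 + €1,328,780 = €2,595,560
Base plus per-day: €137,500 + €2,595,560 = €2,733,060
The violation was not negligent: no 30% increase.
Minimum €1,262,250: €2,733,060 meets the minimum, no increase.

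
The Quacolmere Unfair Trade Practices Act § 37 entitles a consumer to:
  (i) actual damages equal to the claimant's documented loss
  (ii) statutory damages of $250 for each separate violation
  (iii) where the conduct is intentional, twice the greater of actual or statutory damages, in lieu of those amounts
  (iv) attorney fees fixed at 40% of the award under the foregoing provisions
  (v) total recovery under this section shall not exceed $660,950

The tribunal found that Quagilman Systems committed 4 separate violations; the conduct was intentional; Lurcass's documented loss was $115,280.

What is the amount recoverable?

Statutory damages: 4 × $250 = $1,000
Greater of actual damages ($115,280) or statutory damages ($1,000): $115,280
Doubled: 2 × $115,280 = $230,560
Attorney fees: 40% of $230,560 = $92,224
Total before cap: $230,560 + $92,224 = $322,784
Cap at $660,950: $322,784 is within the cap, no reduction.

$322,784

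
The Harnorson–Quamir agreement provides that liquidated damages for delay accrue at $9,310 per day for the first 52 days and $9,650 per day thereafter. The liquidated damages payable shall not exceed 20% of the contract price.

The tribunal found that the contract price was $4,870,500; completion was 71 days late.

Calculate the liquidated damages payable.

$667,470

First 52 days: 52 × $9,310 = $484,120
Remaining days: (71 − 52) × $9,650 = $183,350
Accrued per-day damages: $484,120 + $183,350 = $667,470
Cap: 20% of $4,870,500 = $974,100
Cap at $974,100: $667,470 is within the cap, no reduction.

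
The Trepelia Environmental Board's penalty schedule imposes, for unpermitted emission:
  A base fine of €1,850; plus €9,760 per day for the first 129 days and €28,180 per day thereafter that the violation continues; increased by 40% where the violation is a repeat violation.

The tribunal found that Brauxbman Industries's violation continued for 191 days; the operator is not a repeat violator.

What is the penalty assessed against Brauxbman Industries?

Civil penalty: €3,008,050

First 129 days: 129 × €9,760 = €1,259,040
Remaining days: (191 − 129) × €28,180 = €1,747,160
Per-day component: €1,259,040 + €1,747,160 = €3,006,200
Base plus per-day: €1,850 + €3,006,200 = €3,008,050
The operator is not a repeat violator: no 40% increase.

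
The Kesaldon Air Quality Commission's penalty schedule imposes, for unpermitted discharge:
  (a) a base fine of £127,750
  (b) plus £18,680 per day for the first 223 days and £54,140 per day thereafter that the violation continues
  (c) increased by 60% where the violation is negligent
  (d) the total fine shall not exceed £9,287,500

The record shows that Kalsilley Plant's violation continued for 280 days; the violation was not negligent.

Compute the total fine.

First 223 days: 223 × £18,680 = £4,165,640
Remaining days: (280 − 223) × £54,140 = £3,085,980
Per-day component: £4,165,640 + £3,085,980 = £7,251,620
Base plus per-day: £127,750 + £7,251,620 = £7,379,370
The violation was not negligent: no 60% increase.
Cap at £9,287,500: £7,379,370 is within the cap, no reduction.

Civil penalty: £7,379,370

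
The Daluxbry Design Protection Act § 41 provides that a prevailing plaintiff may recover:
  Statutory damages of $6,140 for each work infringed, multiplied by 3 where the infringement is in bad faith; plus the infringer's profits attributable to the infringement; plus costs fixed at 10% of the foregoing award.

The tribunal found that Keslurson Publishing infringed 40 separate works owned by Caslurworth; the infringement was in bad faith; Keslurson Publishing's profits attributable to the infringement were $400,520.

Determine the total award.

Statutory damages: 40 × $6,140 = $245,600
Trebled: 3 × $245,600 = $736,800
Combined award: $736,800 + $400,520 = $1,137,320
Costs: 10% of $1,137,320 = $113,732
Award plus costs: $1,137,320 + $113,732 = $1,251,052

$1,251,052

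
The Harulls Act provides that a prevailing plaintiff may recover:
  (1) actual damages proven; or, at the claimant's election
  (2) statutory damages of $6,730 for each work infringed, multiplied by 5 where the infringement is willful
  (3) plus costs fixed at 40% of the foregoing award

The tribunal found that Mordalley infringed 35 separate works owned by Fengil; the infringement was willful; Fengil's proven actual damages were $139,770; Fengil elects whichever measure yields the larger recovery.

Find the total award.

$1,648,850

Statutory damages: 35 × $6,730 = $235,550
Multiplied by 5: 5 × $235,550 = $1,177,750
Greater of actual damages ($139,770) or enhanced statutory damages ($1,177,750): $1,177,750
Costs: 40% of $1,177,750 = $471,100
Award plus costs: $1,177,750 + $471,100 = $1,648,850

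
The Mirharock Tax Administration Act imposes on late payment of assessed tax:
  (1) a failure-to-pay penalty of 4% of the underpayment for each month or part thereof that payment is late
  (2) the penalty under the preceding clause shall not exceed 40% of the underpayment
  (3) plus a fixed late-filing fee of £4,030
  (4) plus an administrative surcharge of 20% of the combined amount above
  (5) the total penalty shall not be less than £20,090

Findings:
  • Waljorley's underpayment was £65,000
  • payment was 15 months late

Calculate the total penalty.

Accrued rate: 4% × 15 = 60%, capped at 40% → 40%
Failure-to-pay penalty: 40% of £65,000 = £26,000
Penalty before surcharge: £26,000 + £4,030 = £30,030
Administrative surcharge: 20% of £30,030 = £6,006
Total penalty: £30,030 + £6,006 = £36,036
Minimum £20,090: £36,036 meets the minimum, no increase.

Penalty: £36,036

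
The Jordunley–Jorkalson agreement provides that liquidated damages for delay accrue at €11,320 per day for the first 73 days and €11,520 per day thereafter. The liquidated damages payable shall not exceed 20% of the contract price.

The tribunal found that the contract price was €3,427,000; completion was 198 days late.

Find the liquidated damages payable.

First 73 days: 73 × €11,320 = €826,360
Remaining days: (198 − 73) × €11,520 = €1,440,000
Accrued per-day damages: €826,360 + €1,440,000 = €2,266,360
Cap: 20% of €3,427,000 = €685,400
Cap at €685,400: €2,266,360 exceeds the cap → €685,400

€685,400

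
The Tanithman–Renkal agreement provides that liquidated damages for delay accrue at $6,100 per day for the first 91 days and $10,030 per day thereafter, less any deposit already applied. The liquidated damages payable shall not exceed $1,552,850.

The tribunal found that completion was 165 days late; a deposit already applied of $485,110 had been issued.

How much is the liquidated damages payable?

$812,210

First 91 days: 91 × $6,100 = $555,100
Remaining days: (165 − 91) × $10,030 = $742,220
Accrued per-day damages: $555,100 + $742,220 = $1,297,320
Less deposit already applied: $1,297,320 − $485,110 = $812,210
Cap at $1,552,850: $812,210 is within the cap, no reduction.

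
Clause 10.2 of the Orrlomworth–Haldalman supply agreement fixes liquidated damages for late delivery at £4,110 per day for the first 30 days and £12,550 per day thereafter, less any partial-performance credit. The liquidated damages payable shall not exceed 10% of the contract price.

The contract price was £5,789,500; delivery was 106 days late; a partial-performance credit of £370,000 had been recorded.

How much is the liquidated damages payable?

First 30 days: 30 × £4,110 = £123,300
Remaining days: (106 − 30) × £12,550 = £953,800
Accrued per-day damages: £123,300 + £953,800 = £1,077,100
Less partial-performance credit: £1,077,100 − £370,000 = £707,100
Cap: 10% of £5,789,500 = £578,950
Cap at £578,950: £707,100 exceeds the cap → £578,950

Liquidated damages: £578,950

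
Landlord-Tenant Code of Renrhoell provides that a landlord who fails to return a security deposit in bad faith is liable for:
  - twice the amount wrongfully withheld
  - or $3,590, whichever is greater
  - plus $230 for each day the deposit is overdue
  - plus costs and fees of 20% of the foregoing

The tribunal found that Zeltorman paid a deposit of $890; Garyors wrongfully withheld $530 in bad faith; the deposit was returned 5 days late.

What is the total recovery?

Doubled: 2 × $530 = $1,060
Minimum $3,590: $1,060 is below the minimum → $3,590
Late-return penalty: 5 × $230 = $1,150
Damages plus late penalty: $3,590 + $1,150 = $4,740
Costs and fees: 20% of $4,740 = $948
Total recovery: $4,740 + $948 = $5,688

$5,688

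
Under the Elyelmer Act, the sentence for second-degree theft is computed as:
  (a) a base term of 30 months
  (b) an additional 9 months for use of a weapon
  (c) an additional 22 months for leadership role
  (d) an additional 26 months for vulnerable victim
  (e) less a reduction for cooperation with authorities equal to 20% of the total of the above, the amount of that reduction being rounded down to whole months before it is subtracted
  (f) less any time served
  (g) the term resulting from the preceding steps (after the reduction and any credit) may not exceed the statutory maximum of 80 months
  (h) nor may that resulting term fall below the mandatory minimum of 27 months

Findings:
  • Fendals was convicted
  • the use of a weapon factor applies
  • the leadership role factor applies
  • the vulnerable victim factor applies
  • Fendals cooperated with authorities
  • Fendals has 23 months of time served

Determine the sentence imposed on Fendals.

Use of a weapon enhancement: +9 months
Leadership role enhancement: +22 months
Vulnerable victim enhancement: +26 months
Adjusted term: 30 months + 9 months + 22 months + 26 months = 87 months
Cooperation with authorities reduction: 20% of 87 months = 17 months (rounded down)
After reduction: 87 − 17 = 70 months
Less time served: 70 months − 23 months = 47 months
Cap at 80 months: 47 months is within the cap, no reduction.
Minimum 27 months: 47 months meets the minimum, no increase.

47 months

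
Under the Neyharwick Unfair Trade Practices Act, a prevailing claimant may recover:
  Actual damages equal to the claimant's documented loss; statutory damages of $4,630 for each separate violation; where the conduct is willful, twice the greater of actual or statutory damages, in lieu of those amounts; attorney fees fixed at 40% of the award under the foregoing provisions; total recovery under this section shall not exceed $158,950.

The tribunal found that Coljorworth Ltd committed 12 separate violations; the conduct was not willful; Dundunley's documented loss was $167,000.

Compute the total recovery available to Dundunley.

Statutory damages: 12 × $4,630 = $55,560
Conduct not willful: the in-lieu enhancement does not apply.
Actual plus statutory damages: $167,000 + $55,560 = $222,560
Attorney fees: 40% of $222,560 = $89,024
Total before cap: $222,560 + $89,024 = $311,584
Cap at $158,950: $311,584 exceeds the cap → $158,950

Total recovery: $158,950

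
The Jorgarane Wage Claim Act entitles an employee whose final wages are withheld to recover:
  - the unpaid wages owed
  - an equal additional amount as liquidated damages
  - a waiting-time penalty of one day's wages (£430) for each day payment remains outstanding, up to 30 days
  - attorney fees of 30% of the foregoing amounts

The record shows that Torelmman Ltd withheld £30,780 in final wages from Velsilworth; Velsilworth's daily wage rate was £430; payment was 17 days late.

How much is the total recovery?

Liquidated damages (equal amount): £30,780
Penalty days: min(17, 30) = 17
Waiting-time penalty: 17 × £430 = £7,310
Subtotal: £30,780 + £30,780 + £7,310 = £68,870
Attorney fees: 30% of £68,870 = £20,661
Total award: £68,870 + £20,661 = £89,531

£89,531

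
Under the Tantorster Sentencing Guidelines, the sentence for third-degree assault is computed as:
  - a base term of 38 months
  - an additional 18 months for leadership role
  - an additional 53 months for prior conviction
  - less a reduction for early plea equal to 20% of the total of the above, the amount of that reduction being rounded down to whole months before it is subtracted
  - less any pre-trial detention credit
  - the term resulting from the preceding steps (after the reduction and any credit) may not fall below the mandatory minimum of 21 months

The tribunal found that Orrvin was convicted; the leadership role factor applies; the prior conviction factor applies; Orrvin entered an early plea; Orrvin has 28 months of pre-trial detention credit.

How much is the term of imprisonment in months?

Leadership role enhancement: +18 months
Prior conviction enhancement: +53 months
Adjusted term: 38 months + 18 months + 53 months = 109 months
Early plea reduction: 20% of 109 months = 21 months (rounded down)
After reduction: 109 − 21 = 88 months
Less pre-trial detention credit: 88 months − 28 months = 60 months
Minimum 21 months: 60 months meets the minimum, no increase.

Sentence: 60 months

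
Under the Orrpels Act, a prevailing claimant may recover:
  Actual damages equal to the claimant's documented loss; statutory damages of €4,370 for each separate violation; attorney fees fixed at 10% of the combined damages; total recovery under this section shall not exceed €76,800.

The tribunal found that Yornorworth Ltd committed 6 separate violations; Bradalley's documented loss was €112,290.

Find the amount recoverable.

Statutory damages: 6 × €4,370 = €26,220
Combined damages: €112,290 + €26,220 = €138,510
Attorney fees: 10% of €138,510 = €13,851
Total before cap: €138,510 + €13,851 = €152,361
Cap at €76,800: €152,361 exceeds the cap → €76,800

€76,800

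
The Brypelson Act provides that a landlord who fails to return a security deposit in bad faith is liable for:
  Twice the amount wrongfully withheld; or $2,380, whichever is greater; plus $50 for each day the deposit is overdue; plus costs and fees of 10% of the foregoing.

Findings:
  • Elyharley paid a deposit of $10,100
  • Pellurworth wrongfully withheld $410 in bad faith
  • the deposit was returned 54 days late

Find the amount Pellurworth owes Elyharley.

$5,588

Doubled: 2 × $410 = $820
Minimum $2,380: $820 is below the minimum → $2,380
Late-return penalty: 54 × $50 = $2,700
Damages plus late penalty: $2,380 + $2,700 = $5,080
Costs and fees: 10% of $5,080 = $508
Total recovery: $5,080 + $508 = $5,588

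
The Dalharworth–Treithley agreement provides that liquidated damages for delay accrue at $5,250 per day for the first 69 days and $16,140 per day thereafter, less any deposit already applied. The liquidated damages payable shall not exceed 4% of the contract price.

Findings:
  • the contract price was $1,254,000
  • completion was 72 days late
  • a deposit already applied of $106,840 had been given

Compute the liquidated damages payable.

$50,160

First 69 days: 69 × $5,250 = $362,250
Remaining days: (72 − 69) × $16,140 = $48,420
Accrued per-day damages: $362,250 + $48,420 = $410,670
Less deposit already applied: $410,670 − $106,840 = $303,830
Cap: 4% of $1,254,000 = $50,160
Cap at $50,160: $303,830 exceeds the cap → $50,160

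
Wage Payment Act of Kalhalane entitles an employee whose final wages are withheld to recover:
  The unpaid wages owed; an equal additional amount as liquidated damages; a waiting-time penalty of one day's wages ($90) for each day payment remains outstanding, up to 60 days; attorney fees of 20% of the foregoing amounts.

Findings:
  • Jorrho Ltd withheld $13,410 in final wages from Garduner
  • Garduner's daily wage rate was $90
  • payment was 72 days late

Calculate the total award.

$38,664

Liquidated damages (equal amount): $13,410
Penalty days: min(72, 60) = 60
Waiting-time penalty: 60 × $90 = $5,400
Subtotal: $13,410 + $13,410 + $5,400 = $32,220
Attorney fees: 20% of $32,220 = $6,444
Total award: $32,220 + $6,444 = $38,664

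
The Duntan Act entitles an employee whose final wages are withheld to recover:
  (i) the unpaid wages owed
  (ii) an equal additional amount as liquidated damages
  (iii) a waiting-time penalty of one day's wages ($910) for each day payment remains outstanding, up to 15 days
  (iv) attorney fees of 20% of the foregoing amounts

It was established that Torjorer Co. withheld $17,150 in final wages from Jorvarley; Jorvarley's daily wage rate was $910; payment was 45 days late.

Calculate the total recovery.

$57,540

Liquidated damages (equal amount): $17,150
Penalty days: min(45, 15) = 15
Waiting-time penalty: 15 × $910 = $13,650
Subtotal: $17,150 + $17,150 + $13,650 = $47,950
Attorney fees: 20% of $47,950 = $9,590
Total award: $47,950 + $9,590 = $57,540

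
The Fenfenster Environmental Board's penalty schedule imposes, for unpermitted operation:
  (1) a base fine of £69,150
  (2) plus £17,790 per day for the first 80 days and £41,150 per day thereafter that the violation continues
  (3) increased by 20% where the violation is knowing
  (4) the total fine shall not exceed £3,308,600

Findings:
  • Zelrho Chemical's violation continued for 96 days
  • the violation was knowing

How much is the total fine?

First 80 days: 80 × £17,790 = £1,423,200
Remaining days: (96 − 80) × £41,150 = £658,400
Per-day component: £1,423,200 + £658,400 = £2,081,600
Base plus per-day: £69,150 + £2,081,600 = £2,150,750
Enhancement: 20% of £2,150,750 = £430,150
Enhanced fine: £2,150,750 + £430,150 = £2,580,900
Cap at £3,308,600: £2,580,900 is within the cap, no reduction.

Civil penalty: £2,580,900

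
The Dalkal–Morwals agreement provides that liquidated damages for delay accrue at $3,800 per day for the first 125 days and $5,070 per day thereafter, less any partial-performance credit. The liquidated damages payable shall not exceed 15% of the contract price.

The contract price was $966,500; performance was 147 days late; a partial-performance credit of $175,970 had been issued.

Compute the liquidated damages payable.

First 125 days: 125 × $3,800 = $475,000
Remaining days: (147 − 125) × $5,070 = $111,540
Accrued per-day damages: $475,000 + $111,540 = $586,540
Less partial-performance credit: $586,540 − $175,970 = $410,570
Cap: 15% of $966,500 = $144,975
Cap at $144,975: $410,570 exceeds the cap → $144,975

$144,975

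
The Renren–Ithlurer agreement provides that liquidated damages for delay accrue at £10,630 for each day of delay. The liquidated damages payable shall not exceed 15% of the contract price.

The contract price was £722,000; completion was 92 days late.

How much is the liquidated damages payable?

Per-day damages: 92 × £10,630 = £977,960
Cap: 15% of £722,000 = £108,300
Cap at £108,300: £977,960 exceeds the cap → £108,300

£108,300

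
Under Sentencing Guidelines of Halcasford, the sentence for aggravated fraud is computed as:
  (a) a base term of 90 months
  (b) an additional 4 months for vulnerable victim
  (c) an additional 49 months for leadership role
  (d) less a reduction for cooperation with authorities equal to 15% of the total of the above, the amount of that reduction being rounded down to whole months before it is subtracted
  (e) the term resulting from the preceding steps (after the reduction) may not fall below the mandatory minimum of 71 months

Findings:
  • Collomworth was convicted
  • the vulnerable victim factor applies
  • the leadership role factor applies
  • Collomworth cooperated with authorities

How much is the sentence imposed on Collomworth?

122 months

Vulnerable victim enhancement: +4 months
Leadership role enhancement: +49 months
Adjusted term: 90 months + 4 months + 49 months = 143 months
Cooperation with authorities reduction: 15% of 143 months = 21 months (rounded down)
After reduction: 143 − 21 = 122 months
Minimum 71 months: 122 months meets the minimum, no increase.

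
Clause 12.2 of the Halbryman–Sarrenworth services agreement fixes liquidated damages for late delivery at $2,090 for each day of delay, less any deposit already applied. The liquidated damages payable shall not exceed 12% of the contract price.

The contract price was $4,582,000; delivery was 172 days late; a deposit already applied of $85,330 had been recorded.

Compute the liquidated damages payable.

Liquidated damages: $274,150

Per-day damages: 172 × $2,090 = $359,480
Less deposit already applied: $359,480 − $85,330 = $274,150
Cap: 12% of $4,582,000 = $549,840
Cap at $549,840: $274,150 is within the cap, no reduction.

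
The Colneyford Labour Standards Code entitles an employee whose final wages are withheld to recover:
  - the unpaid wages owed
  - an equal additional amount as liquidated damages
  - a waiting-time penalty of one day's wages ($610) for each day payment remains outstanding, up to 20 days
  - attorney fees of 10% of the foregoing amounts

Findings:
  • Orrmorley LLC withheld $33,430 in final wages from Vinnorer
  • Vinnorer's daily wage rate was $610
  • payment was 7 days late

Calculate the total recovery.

Liquidated damages (equal amount): $33,430
Penalty days: min(7, 20) = 7
Waiting-time penalty: 7 × $610 = $4,270
Subtotal: $33,430 + $33,430 + $4,270 = $71,130
Attorney fees: 10% of $71,130 = $7,113
Total award: $71,130 + $7,113 = $78,243

$78,243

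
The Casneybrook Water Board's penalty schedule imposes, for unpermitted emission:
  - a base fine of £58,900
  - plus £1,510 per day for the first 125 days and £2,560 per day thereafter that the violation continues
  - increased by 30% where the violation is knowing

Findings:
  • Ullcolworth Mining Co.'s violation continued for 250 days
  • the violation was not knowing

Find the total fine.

First 125 days: 125 × £1,510 = £188,750
Remaining days: (250 − 125) × £2,560 = £320,000
Per-day component: £188,750 + £320,000 = £508,750
Base plus per-day: £58,900 + £508,750 = £567,650
The violation was not knowing: no 30% increase.

Civil penalty: £567,650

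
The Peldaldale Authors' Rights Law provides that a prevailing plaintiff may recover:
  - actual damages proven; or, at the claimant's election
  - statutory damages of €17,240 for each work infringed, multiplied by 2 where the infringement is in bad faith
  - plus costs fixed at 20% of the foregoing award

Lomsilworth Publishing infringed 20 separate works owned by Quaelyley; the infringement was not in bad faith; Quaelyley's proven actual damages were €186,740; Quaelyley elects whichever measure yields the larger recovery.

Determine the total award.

Award: €413,760

Statutory damages: 20 × €17,240 = €344,800
Infringement not in bad faith: no ×2 enhancement.
Greater of actual damages (€186,740) or statutory damages (€344,800): €344,800
Costs: 20% of €344,800 = €68,960
Award plus costs: €344,800 + €68,960 = €413,760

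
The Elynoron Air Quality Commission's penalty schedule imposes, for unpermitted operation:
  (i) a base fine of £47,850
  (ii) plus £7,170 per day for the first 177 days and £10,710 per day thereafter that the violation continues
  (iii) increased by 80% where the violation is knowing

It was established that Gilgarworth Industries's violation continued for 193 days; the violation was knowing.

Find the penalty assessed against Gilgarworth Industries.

First 177 days: 177 × £7,170 = £1,269,090
Remaining days: (193 − 177) × £10,710 = £171,360
Per-day component: £1,269,090 + £171,360 = £1,440,450
Base plus per-day: £47,850 + £1,440,450 = £1,488,300
Enhancement: 80% of £1,488,300 = £1,190,640
Enhanced fine: £1,488,300 + £1,190,640 = £2,678,940

£2,678,940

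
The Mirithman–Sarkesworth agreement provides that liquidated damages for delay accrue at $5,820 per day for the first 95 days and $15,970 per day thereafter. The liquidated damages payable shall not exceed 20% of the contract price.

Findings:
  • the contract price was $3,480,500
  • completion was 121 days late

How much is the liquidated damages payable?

First 95 days: 95 × $5,820 = $552,900
Remaining days: (121 − 95) × $15,970 = $415,220
Accrued per-day damages: $552,900 + $415,220 = $968,120
Cap: 20% of $3,480,500 = $696,100
Cap at $696,100: $968,120 exceeds the cap → $696,100

$696,100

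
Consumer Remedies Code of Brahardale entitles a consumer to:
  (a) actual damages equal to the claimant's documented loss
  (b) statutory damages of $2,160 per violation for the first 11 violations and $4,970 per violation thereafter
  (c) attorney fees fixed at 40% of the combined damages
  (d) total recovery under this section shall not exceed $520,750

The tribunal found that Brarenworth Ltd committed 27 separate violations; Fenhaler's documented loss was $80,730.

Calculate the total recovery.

$257,614

First 11 violations: 11 × $2,160 = $23,760
Remaining violations: (27 − 11) × $4,970 = $79,520
Statutory damages: $23,760 + $79,520 = $103,280
Combined damages: $80,730 + $103,280 = $184,010
Attorney fees: 40% of $184,010 = $73,604
Total before cap: $184,010 + $73,604 = $257,614
Cap at $520,750: $257,614 is within the cap, no reduction.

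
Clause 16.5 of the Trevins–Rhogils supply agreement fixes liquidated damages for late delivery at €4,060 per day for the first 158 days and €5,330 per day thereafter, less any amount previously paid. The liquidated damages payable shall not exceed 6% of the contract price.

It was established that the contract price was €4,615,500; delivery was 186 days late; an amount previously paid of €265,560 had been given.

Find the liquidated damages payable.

€276,930

First 158 days: 158 × €4,060 = €641,480
Remaining days: (186 − 158) × €5,330 = €149,240
Accrued per-day damages: €641,480 + €149,240 = €790,720
Less amount previously paid: €790,720 − €265,560 = €525,160
Cap: 6% of €4,615,500 = €276,930
Cap at €276,930: €525,160 exceeds the cap → €276,930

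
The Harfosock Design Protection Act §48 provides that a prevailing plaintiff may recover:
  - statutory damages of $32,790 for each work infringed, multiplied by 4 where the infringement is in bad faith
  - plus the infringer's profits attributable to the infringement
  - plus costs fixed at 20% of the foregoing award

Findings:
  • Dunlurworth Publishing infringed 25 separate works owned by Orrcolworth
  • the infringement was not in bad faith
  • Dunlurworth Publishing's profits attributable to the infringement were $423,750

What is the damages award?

$1,492,200

Statutory damages: 25 × $32,790 = $819,750
Infringement not in bad faith: no ×4 enhancement.
Combined award: $819,750 + $423,750 = $1,243,500
Costs: 20% of $1,243,500 = $248,700
Award plus costs: $1,243,500 + $248,700 = $1,492,200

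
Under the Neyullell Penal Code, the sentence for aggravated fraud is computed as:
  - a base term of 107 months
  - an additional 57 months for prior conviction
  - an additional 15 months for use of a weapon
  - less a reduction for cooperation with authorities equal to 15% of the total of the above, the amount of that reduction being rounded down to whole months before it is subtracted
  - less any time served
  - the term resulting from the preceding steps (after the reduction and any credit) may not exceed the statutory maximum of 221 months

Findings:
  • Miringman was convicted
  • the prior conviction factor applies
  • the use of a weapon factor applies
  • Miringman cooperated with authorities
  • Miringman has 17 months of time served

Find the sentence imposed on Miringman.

Prior conviction enhancement: +57 months
Use of a weapon enhancement: +15 months
Adjusted term: 107 months + 57 months + 15 months = 179 months
Cooperation with authorities reduction: 15% of 179 months = 26 months (rounded down)
After reduction: 179 − 26 = 153 months
Less time served: 153 months − 17 months = 136 months
Cap at 221 months: 136 months is within the cap, no reduction.

Sentence: 136 months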